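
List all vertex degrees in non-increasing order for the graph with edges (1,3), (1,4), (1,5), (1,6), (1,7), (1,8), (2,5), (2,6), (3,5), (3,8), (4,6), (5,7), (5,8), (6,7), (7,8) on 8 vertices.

Step 1: Count edges incident to each vertex:
  deg(1) = 6 (neighbors: 3, 4, 5, 6, 7, 8)
  deg(2) = 2 (neighbors: 5, 6)
  deg(3) = 3 (neighbors: 1, 5, 8)
  deg(4) = 2 (neighbors: 1, 6)
  deg(5) = 5 (neighbors: 1, 2, 3, 7, 8)
  deg(6) = 4 (neighbors: 1, 2, 4, 7)
  deg(7) = 4 (neighbors: 1, 5, 6, 8)
  deg(8) = 4 (neighbors: 1, 3, 5, 7)

Step 2: Sort degrees in non-increasing order:
  Degrees: [6, 2, 3, 2, 5, 4, 4, 4] -> sorted: [6, 5, 4, 4, 4, 3, 2, 2]

Degree sequence: [6, 5, 4, 4, 4, 3, 2, 2]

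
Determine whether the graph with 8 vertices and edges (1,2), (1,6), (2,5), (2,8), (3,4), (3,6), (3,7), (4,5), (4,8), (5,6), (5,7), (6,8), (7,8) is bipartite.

Step 1: Attempt 2-coloring using BFS:
  Start at vertex 1, assign color 0
  Color vertex 2 with color 1 (neighbor of 1)
  Color vertex 6 with color 1 (neighbor of 1)
  Color vertex 5 with color 0 (neighbor of 2)
  Color vertex 8 with color 0 (neighbor of 2)
  Color vertex 3 with color 0 (neighbor of 6)
  Color vertex 4 with color 1 (neighbor of 5)
  Color vertex 7 with color 1 (neighbor of 5)

Step 2: 2-coloring succeeded. No conflicts found.
  Set A (color 0): {1, 3, 5, 8}
  Set B (color 1): {2, 4, 6, 7}

The graph is bipartite with partition {1, 3, 5, 8}, {2, 4, 6, 7}.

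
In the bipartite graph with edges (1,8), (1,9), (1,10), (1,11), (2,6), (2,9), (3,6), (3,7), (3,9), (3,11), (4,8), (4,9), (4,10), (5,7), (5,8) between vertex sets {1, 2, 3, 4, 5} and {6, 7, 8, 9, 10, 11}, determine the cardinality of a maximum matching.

Step 1: List the neighbors of each left vertex:
  1: 8, 9, 10, 11
  2: 6, 9
  3: 6, 7, 9, 11
  4: 8, 9, 10
  5: 7, 8

Step 2: Greedily match left vertices, then look for augmenting paths:
  Match 1 -- 8
  Match 2 -- 6
  Match 3 -- 11
  Match 4 -- 9
  Match 5 -- 7
  No augmenting path remains.

Step 3: Verify this is maximum:
  Matching size 5 = min(|L|, |R|) = min(5, 6), which is an upper bound, so this matching is maximum.

Maximum matching: {(1,8), (2,6), (3,11), (4,9), (5,7)}
Size: 5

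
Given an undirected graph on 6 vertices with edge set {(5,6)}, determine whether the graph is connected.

Step 1: Build adjacency list from edges:
  1: (none)
  2: (none)
  3: (none)
  4: (none)
  5: 6
  6: 5

Step 2: Run BFS/DFS from vertex 1:
  Visited: {1}
  Reached 1 of 6 vertices

Step 3: Only 1 of 6 vertices reached. Graph is disconnected.
Connected components: {1}, {2}, {3}, {4}, {5, 6}
Answer: No, the graph is not connected (5 components).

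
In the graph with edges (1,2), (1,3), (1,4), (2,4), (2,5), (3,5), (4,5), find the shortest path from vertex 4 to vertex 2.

Step 1: Build adjacency list:
  1: 2, 3, 4
  2: 1, 4, 5
  3: 1, 5
  4: 1, 2, 5
  5: 2, 3, 4

Step 2: BFS from vertex 4 to find shortest path to 2:
  vertex 1 reached at distance 1
  vertex 2 reached at distance 1

Step 3: Shortest path: 4 -> 2
Path length: 1 edge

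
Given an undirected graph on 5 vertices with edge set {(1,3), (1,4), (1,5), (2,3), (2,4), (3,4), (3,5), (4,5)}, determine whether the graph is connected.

Step 1: Build adjacency list from edges:
  1: 3, 4, 5
  2: 3, 4
  3: 1, 2, 4, 5
  4: 1, 2, 3, 5
  5: 1, 3, 4

Step 2: Run BFS/DFS from vertex 1:
  Visited: {1, 3, 4, 5, 2}
  Reached 5 of 5 vertices

Step 3: All 5 vertices reached from vertex 1, so the graph is connected.
Answer: Yes, the graph is connected.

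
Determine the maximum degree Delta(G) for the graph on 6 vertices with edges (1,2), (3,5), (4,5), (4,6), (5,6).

Step 1: Count edges incident to each vertex:
  deg(1) = 1 (neighbors: 2)
  deg(2) = 1 (neighbors: 1)
  deg(3) = 1 (neighbors: 5)
  deg(4) = 2 (neighbors: 5, 6)
  deg(5) = 3 (neighbors: 3, 4, 6)
  deg(6) = 2 (neighbors: 4, 5)

Step 2: Find maximum:
  max(1, 1, 1, 2, 3, 2) = 3 (vertex 5)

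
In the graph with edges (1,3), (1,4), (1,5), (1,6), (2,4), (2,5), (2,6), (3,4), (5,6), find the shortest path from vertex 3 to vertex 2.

Step 1: Build adjacency list:
  1: 3, 4, 5, 6
  2: 4, 5, 6
  3: 1, 4
  4: 1, 2, 3
  5: 1, 2, 6
  6: 1, 2, 5

Step 2: BFS from vertex 3 to find shortest path to 2:
  vertex 1 reached at distance 1
  vertex 4 reached at distance 1
  vertex 5 reached at distance 2
  vertex 6 reached at distance 2
  vertex 2 reached at distance 2

Step 3: Shortest path: 3 -> 4 -> 2
Path length: 2 edges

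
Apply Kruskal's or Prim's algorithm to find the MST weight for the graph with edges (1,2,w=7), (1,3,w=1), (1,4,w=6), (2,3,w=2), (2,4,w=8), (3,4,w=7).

Apply Kruskal's algorithm (sort edges by weight, add if no cycle):

Sorted edges by weight:
  (1,3) w=1
  (2,3) w=2
  (1,4) w=6
  (1,2) w=7
  (3,4) w=7
  (2,4) w=8

Add edge (1,3) w=1 -- no cycle. Running total: 1
Add edge (2,3) w=2 -- no cycle. Running total: 3
Add edge (1,4) w=6 -- no cycle. Running total: 9

MST edges: (1,3,w=1), (2,3,w=2), (1,4,w=6)
Total MST weight: 1 + 2 + 6 = 9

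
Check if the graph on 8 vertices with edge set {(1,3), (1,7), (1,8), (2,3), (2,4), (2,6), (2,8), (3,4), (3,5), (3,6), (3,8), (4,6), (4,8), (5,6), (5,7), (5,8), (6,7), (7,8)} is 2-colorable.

Step 1: Attempt 2-coloring using BFS:
  Start at vertex 1, assign color 0
  Color vertex 3 with color 1 (neighbor of 1)
  Color vertex 7 with color 1 (neighbor of 1)
  Color vertex 8 with color 1 (neighbor of 1)
  Color vertex 2 with color 0 (neighbor of 3)
  Color vertex 4 with color 0 (neighbor of 3)
  Color vertex 5 with color 0 (neighbor of 3)
  Color vertex 6 with color 0 (neighbor of 3)

Step 2: Conflict found! Vertices 3 and 8 are adjacent but have the same color.
This means the graph contains an odd cycle.

The graph is NOT bipartite.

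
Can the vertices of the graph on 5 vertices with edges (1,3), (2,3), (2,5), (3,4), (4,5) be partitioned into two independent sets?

Step 1: Attempt 2-coloring using BFS:
  Start at vertex 1, assign color 0
  Color vertex 3 with color 1 (neighbor of 1)
  Color vertex 2 with color 0 (neighbor of 3)
  Color vertex 4 with color 0 (neighbor of 3)
  Color vertex 5 with color 1 (neighbor of 2)

Step 2: 2-coloring succeeded. No conflicts found.
  Set A (color 0): {1, 2, 4}
  Set B (color 1): {3, 5}

The graph is bipartite with partition {1, 2, 4}, {3, 5}.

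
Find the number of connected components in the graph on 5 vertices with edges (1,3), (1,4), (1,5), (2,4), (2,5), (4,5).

Step 1: Build adjacency list from edges:
  1: 3, 4, 5
  2: 4, 5
  3: 1
  4: 1, 2, 5
  5: 1, 2, 4

Step 2: Run BFS/DFS from vertex 1:
  Visited: {1, 3, 4, 5, 2}
  Reached 5 of 5 vertices

Step 3: All 5 vertices reached from vertex 1, so the graph is connected.
Number of connected components: 1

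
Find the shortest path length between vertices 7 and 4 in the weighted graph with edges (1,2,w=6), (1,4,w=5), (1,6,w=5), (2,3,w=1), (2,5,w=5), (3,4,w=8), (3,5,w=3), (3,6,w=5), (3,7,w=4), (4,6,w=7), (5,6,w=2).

Step 1: Build adjacency list with weights:
  1: 2(w=6), 4(w=5), 6(w=5)
  2: 1(w=6), 3(w=1), 5(w=5)
  3: 2(w=1), 4(w=8), 5(w=3), 6(w=5), 7(w=4)
  4: 1(w=5), 3(w=8), 6(w=7)
  5: 2(w=5), 3(w=3), 6(w=2)
  6: 1(w=5), 3(w=5), 4(w=7), 5(w=2)
  7: 3(w=4)

Step 2: Apply Dijkstra's algorithm from vertex 7:
  Visit vertex 7 (distance=0)
    Update dist[3] = 4
  Visit vertex 3 (distance=4)
    Update dist[2] = 5
    Update dist[4] = 12
    Update dist[5] = 7
    Update dist[6] = 9
  Visit vertex 2 (distance=5)
    Update dist[1] = 11
  Visit vertex 5 (distance=7)
  Visit vertex 6 (distance=9)
  Visit vertex 1 (distance=11)
  Visit vertex 4 (distance=12)

Step 3: Shortest path: 7 -> 3 -> 4
Total weight: 4 + 8 = 12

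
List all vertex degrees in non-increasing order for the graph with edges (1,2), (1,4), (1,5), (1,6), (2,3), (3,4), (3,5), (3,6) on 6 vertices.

Step 1: Count edges incident to each vertex:
  deg(1) = 4 (neighbors: 2, 4, 5, 6)
  deg(2) = 2 (neighbors: 1, 3)
  deg(3) = 4 (neighbors: 2, 4, 5, 6)
  deg(4) = 2 (neighbors: 1, 3)
  deg(5) = 2 (neighbors: 1, 3)
  deg(6) = 2 (neighbors: 1, 3)

Step 2: Sort degrees in non-increasing order:
  Degrees: [4, 2, 4, 2, 2, 2] -> sorted: [4, 4, 2, 2, 2, 2]

Degree sequence: [4, 4, 2, 2, 2, 2]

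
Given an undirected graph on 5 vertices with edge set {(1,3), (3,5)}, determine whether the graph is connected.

Step 1: Build adjacency list from edges:
  1: 3
  2: (none)
  3: 1, 5
  4: (none)
  5: 3

Step 2: Run BFS/DFS from vertex 1:
  Visited: {1, 3, 5}
  Reached 3 of 5 vertices

Step 3: Only 3 of 5 vertices reached. Graph is disconnected.
Connected components: {1, 3, 5}, {2}, {4}
Answer: No, the graph is not connected (3 components).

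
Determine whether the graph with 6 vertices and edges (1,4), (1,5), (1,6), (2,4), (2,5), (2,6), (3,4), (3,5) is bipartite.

Step 1: Attempt 2-coloring using BFS:
  Start at vertex 1, assign color 0
  Color vertex 4 with color 1 (neighbor of 1)
  Color vertex 5 with color 1 (neighbor of 1)
  Color vertex 6 with color 1 (neighbor of 1)
  Color vertex 2 with color 0 (neighbor of 4)
  Color vertex 3 with color 0 (neighbor of 4)

Step 2: 2-coloring succeeded. No conflicts found.
  Set A (color 0): {1, 2, 3}
  Set B (color 1): {4, 5, 6}

The graph is bipartite with partition {1, 2, 3}, {4, 5, 6}.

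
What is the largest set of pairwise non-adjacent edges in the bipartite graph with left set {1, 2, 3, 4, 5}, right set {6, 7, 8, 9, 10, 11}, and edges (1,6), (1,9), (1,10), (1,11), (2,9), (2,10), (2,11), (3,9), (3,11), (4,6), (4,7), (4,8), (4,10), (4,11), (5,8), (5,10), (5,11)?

Step 1: List the neighbors of each left vertex:
  1: 6, 9, 10, 11
  2: 9, 10, 11
  3: 9, 11
  4: 6, 7, 8, 10, 11
  5: 8, 10, 11

Step 2: Greedily match left vertices, then look for augmenting paths:
  Match 1 -- 6
  Match 2 -- 9
  Match 3 -- 11
  Match 4 -- 7
  Match 5 -- 8
  No augmenting path remains.

Step 3: Verify this is maximum:
  Matching size 5 = min(|L|, |R|) = min(5, 6), which is an upper bound, so this matching is maximum.

Maximum matching: {(1,6), (2,9), (3,11), (4,7), (5,8)}
Size: 5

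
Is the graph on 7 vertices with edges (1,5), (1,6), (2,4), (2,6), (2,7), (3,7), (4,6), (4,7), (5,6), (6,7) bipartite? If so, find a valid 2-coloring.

Step 1: Attempt 2-coloring using BFS:
  Start at vertex 1, assign color 0
  Color vertex 5 with color 1 (neighbor of 1)
  Color vertex 6 with color 1 (neighbor of 1)

Step 2: Conflict found! Vertices 5 and 6 are adjacent but have the same color.
This means the graph contains an odd cycle.

The graph is NOT bipartite.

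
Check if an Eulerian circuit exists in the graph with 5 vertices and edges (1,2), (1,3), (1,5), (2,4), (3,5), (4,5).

Step 1: Find the degree of each vertex:
  deg(1) = 3
  deg(2) = 2
  deg(3) = 2
  deg(4) = 2
  deg(5) = 3

Step 2: Count vertices with odd degree:
  Odd-degree vertices: 1, 5 (2 total)

Step 3: Apply Euler's theorem:
  - Eulerian circuit exists iff graph is connected and all vertices have even degree
  - Eulerian path exists iff graph is connected and has 0 or 2 odd-degree vertices

Graph is connected with exactly 2 odd-degree vertices (1, 5).
Eulerian path exists (starting and ending at the odd-degree vertices), but no Eulerian circuit.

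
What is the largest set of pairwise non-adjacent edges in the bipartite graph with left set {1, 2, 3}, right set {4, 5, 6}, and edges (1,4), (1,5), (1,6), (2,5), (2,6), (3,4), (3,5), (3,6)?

Step 1: List the neighbors of each left vertex:
  1: 4, 5, 6
  2: 5, 6
  3: 4, 5, 6

Step 2: Greedily match left vertices, then look for augmenting paths:
  Match 1 -- 4
  Match 2 -- 5
  Match 3 -- 6
  No augmenting path remains.

Step 3: Verify this is maximum:
  Matching size 3 = min(|L|, |R|) = min(3, 3), which is an upper bound, so this matching is maximum.

Maximum matching: {(1,4), (2,5), (3,6)}
Size: 3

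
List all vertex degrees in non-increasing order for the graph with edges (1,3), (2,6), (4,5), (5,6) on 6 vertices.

Step 1: Count edges incident to each vertex:
  deg(1) = 1 (neighbors: 3)
  deg(2) = 1 (neighbors: 6)
  deg(3) = 1 (neighbors: 1)
  deg(4) = 1 (neighbors: 5)
  deg(5) = 2 (neighbors: 4, 6)
  deg(6) = 2 (neighbors: 2, 5)

Step 2: Sort degrees in non-increasing order:
  Degrees: [1, 1, 1, 1, 2, 2] -> sorted: [2, 2, 1, 1, 1, 1]

Degree sequence: [2, 2, 1, 1, 1, 1]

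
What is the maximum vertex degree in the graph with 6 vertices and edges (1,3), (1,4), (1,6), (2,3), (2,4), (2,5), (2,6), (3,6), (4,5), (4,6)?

Step 1: Count edges incident to each vertex:
  deg(1) = 3 (neighbors: 3, 4, 6)
  deg(2) = 4 (neighbors: 3, 4, 5, 6)
  deg(3) = 3 (neighbors: 1, 2, 6)
  deg(4) = 4 (neighbors: 1, 2, 5, 6)
  deg(5) = 2 (neighbors: 2, 4)
  deg(6) = 4 (neighbors: 1, 2, 3, 4)

Step 2: Find maximum:
  max(3, 4, 3, 4, 2, 4) = 4 (vertex 2)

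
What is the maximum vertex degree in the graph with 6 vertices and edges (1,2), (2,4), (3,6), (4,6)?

Step 1: Count edges incident to each vertex:
  deg(1) = 1 (neighbors: 2)
  deg(2) = 2 (neighbors: 1, 4)
  deg(3) = 1 (neighbors: 6)
  deg(4) = 2 (neighbors: 2, 6)
  deg(5) = 0 (neighbors: none)
  deg(6) = 2 (neighbors: 3, 4)

Step 2: Find maximum:
  max(1, 2, 1, 2, 0, 2) = 2 (vertex 2)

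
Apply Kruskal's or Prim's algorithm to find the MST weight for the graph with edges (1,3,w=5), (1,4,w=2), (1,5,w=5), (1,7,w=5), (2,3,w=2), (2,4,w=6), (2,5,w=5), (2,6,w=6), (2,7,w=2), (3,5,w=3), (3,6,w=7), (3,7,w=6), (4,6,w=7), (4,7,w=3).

Apply Kruskal's algorithm (sort edges by weight, add if no cycle):

Sorted edges by weight:
  (1,4) w=2
  (2,7) w=2
  (2,3) w=2
  (3,5) w=3
  (4,7) w=3
  (1,3) w=5
  (1,5) w=5
  (1,7) w=5
  (2,5) w=5
  (2,4) w=6
  (2,6) w=6
  (3,7) w=6
  (3,6) w=7
  (4,6) w=7

Add edge (1,4) w=2 -- no cycle. Running total: 2
Add edge (2,7) w=2 -- no cycle. Running total: 4
Add edge (2,3) w=2 -- no cycle. Running total: 6
Add edge (3,5) w=3 -- no cycle. Running total: 9
Add edge (4,7) w=3 -- no cycle. Running total: 12
Skip edge (1,3) w=5 -- would create cycle
Skip edge (1,5) w=5 -- would create cycle
Skip edge (1,7) w=5 -- would create cycle
Skip edge (2,5) w=5 -- would create cycle
Skip edge (2,4) w=6 -- would create cycle
Add edge (2,6) w=6 -- no cycle. Running total: 18

MST edges: (1,4,w=2), (2,7,w=2), (2,3,w=2), (3,5,w=3), (4,7,w=3), (2,6,w=6)
Total MST weight: 2 + 2 + 2 + 3 + 3 + 6 = 18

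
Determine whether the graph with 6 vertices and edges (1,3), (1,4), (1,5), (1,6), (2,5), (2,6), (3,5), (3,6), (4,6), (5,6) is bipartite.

Step 1: Attempt 2-coloring using BFS:
  Start at vertex 1, assign color 0
  Color vertex 3 with color 1 (neighbor of 1)
  Color vertex 4 with color 1 (neighbor of 1)
  Color vertex 5 with color 1 (neighbor of 1)
  Color vertex 6 with color 1 (neighbor of 1)

Step 2: Conflict found! Vertices 3 and 5 are adjacent but have the same color.
This means the graph contains an odd cycle.

The graph is NOT bipartite.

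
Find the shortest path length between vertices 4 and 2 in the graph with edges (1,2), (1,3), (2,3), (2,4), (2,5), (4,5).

Step 1: Build adjacency list:
  1: 2, 3
  2: 1, 3, 4, 5
  3: 1, 2
  4: 2, 5
  5: 2, 4

Step 2: BFS from vertex 4 to find shortest path to 2:
  vertex 2 reached at distance 1

Step 3: Shortest path: 4 -> 2
Path length: 1 edge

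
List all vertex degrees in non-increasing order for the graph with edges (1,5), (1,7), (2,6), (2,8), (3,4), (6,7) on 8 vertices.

Step 1: Count edges incident to each vertex:
  deg(1) = 2 (neighbors: 5, 7)
  deg(2) = 2 (neighbors: 6, 8)
  deg(3) = 1 (neighbors: 4)
  deg(4) = 1 (neighbors: 3)
  deg(5) = 1 (neighbors: 1)
  deg(6) = 2 (neighbors: 2, 7)
  deg(7) = 2 (neighbors: 1, 6)
  deg(8) = 1 (neighbors: 2)

Step 2: Sort degrees in non-increasing order:
  Degrees: [2, 2, 1, 1, 1, 2, 2, 1] -> sorted: [2, 2, 2, 2, 1, 1, 1, 1]

Degree sequence: [2, 2, 2, 2, 1, 1, 1, 1]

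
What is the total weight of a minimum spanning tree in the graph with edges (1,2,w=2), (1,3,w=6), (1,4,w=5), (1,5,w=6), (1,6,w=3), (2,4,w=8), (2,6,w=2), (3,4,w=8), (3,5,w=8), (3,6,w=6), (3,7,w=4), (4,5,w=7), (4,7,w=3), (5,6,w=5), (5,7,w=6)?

Apply Kruskal's algorithm (sort edges by weight, add if no cycle):

Sorted edges by weight:
  (1,2) w=2
  (2,6) w=2
  (1,6) w=3
  (4,7) w=3
  (3,7) w=4
  (1,4) w=5
  (5,6) w=5
  (1,3) w=6
  (1,5) w=6
  (3,6) w=6
  (5,7) w=6
  (4,5) w=7
  (2,4) w=8
  (3,4) w=8
  (3,5) w=8

Add edge (1,2) w=2 -- no cycle. Running total: 2
Add edge (2,6) w=2 -- no cycle. Running total: 4
Skip edge (1,6) w=3 -- would create cycle
Add edge (4,7) w=3 -- no cycle. Running total: 7
Add edge (3,7) w=4 -- no cycle. Running total: 11
Add edge (1,4) w=5 -- no cycle. Running total: 16
Add edge (5,6) w=5 -- no cycle. Running total: 21

MST edges: (1,2,w=2), (2,6,w=2), (4,7,w=3), (3,7,w=4), (1,4,w=5), (5,6,w=5)
Total MST weight: 2 + 2 + 3 + 4 + 5 + 5 = 21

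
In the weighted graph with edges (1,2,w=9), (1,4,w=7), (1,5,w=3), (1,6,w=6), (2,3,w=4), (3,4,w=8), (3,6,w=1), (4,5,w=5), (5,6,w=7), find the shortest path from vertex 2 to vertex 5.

Step 1: Build adjacency list with weights:
  1: 2(w=9), 4(w=7), 5(w=3), 6(w=6)
  2: 1(w=9), 3(w=4)
  3: 2(w=4), 4(w=8), 6(w=1)
  4: 1(w=7), 3(w=8), 5(w=5)
  5: 1(w=3), 4(w=5), 6(w=7)
  6: 1(w=6), 3(w=1), 5(w=7)

Step 2: Apply Dijkstra's algorithm from vertex 2:
  Visit vertex 2 (distance=0)
    Update dist[1] = 9
    Update dist[3] = 4
  Visit vertex 3 (distance=4)
    Update dist[4] = 12
    Update dist[6] = 5
  Visit vertex 6 (distance=5)
    Update dist[5] = 12
  Visit vertex 1 (distance=9)
  Visit vertex 4 (distance=12)
  Visit vertex 5 (distance=12)

Step 3: Shortest path: 2 -> 1 -> 5
Total weight: 9 + 3 = 12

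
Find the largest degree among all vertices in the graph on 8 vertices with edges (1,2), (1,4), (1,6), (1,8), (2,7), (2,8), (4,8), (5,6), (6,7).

Step 1: Count edges incident to each vertex:
  deg(1) = 4 (neighbors: 2, 4, 6, 8)
  deg(2) = 3 (neighbors: 1, 7, 8)
  deg(3) = 0 (neighbors: none)
  deg(4) = 2 (neighbors: 1, 8)
  deg(5) = 1 (neighbors: 6)
  deg(6) = 3 (neighbors: 1, 5, 7)
  deg(7) = 2 (neighbors: 2, 6)
  deg(8) = 3 (neighbors: 1, 2, 4)

Step 2: Find maximum:
  max(4, 3, 0, 2, 1, 3, 2, 3) = 4 (vertex 1)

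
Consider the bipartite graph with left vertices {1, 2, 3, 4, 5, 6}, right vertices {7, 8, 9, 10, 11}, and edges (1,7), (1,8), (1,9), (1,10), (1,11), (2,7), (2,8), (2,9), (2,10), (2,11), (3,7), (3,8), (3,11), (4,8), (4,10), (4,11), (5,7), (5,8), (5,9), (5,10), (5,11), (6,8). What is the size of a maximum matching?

Step 1: List the neighbors of each left vertex:
  1: 7, 8, 9, 10, 11
  2: 7, 8, 9, 10, 11
  3: 7, 8, 11
  4: 8, 10, 11
  5: 7, 8, 9, 10, 11
  6: 8

Step 2: Greedily match left vertices, then look for augmenting paths:
  Match 1 -- 7
  Match 2 -- 8
  Match 3 -- 11
  Match 4 -- 10
  Match 5 -- 9
  No augmenting path remains.

Step 3: Verify this is maximum:
  Matching size 5 = min(|L|, |R|) = min(6, 5), which is an upper bound, so this matching is maximum.

Maximum matching: {(1,7), (2,8), (3,11), (4,10), (5,9)}
Size: 5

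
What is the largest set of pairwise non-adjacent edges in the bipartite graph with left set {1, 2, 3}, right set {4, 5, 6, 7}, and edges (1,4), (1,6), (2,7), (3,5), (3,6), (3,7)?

Step 1: List the neighbors of each left vertex:
  1: 4, 6
  2: 7
  3: 5, 6, 7

Step 2: Greedily match left vertices, then look for augmenting paths:
  Match 1 -- 4
  Match 2 -- 7
  Match 3 -- 5
  No augmenting path remains.

Step 3: Verify this is maximum:
  Matching size 3 = min(|L|, |R|) = min(3, 4), which is an upper bound, so this matching is maximum.

Maximum matching: {(1,4), (2,7), (3,5)}
Size: 3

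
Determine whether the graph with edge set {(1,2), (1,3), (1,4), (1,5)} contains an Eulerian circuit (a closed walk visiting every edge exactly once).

Step 1: Find the degree of each vertex:
  deg(1) = 4
  deg(2) = 1
  deg(3) = 1
  deg(4) = 1
  deg(5) = 1

Step 2: Count vertices with odd degree:
  Odd-degree vertices: 2, 3, 4, 5 (4 total)

Step 3: Apply Euler's theorem:
  - Eulerian circuit exists iff graph is connected and all vertices have even degree
  - Eulerian path exists iff graph is connected and has 0 or 2 odd-degree vertices

Graph has 4 odd-degree vertices (need 0 or 2).
Neither Eulerian path nor Eulerian circuit exists.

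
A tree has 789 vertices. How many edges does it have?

A tree on n vertices always has exactly n - 1 edges.
For n = 789: edges = 789 - 1 = 788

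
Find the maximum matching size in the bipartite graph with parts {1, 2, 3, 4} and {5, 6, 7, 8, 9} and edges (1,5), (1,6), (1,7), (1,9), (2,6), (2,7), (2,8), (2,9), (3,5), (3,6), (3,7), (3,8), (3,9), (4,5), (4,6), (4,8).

Step 1: List the neighbors of each left vertex:
  1: 5, 6, 7, 9
  2: 6, 7, 8, 9
  3: 5, 6, 7, 8, 9
  4: 5, 6, 8

Step 2: Greedily match left vertices, then look for augmenting paths:
  Match 1 -- 5
  Match 2 -- 6
  Match 3 -- 7
  Match 4 -- 8
  No augmenting path remains.

Step 3: Verify this is maximum:
  Matching size 4 = min(|L|, |R|) = min(4, 5), which is an upper bound, so this matching is maximum.

Maximum matching: {(1,5), (2,6), (3,7), (4,8)}
Size: 4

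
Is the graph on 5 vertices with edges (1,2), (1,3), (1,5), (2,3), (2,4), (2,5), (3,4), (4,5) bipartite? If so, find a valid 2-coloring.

Step 1: Attempt 2-coloring using BFS:
  Start at vertex 1, assign color 0
  Color vertex 2 with color 1 (neighbor of 1)
  Color vertex 3 with color 1 (neighbor of 1)
  Color vertex 5 with color 1 (neighbor of 1)

Step 2: Conflict found! Vertices 2 and 3 are adjacent but have the same color.
This means the graph contains an odd cycle.

The graph is NOT bipartite.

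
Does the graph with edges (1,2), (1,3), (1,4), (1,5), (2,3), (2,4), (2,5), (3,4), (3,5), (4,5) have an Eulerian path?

Step 1: Find the degree of each vertex:
  deg(1) = 4
  deg(2) = 4
  deg(3) = 4
  deg(4) = 4
  deg(5) = 4

Step 2: Count vertices with odd degree:
  All vertices have even degree (0 odd-degree vertices)

Step 3: Apply Euler's theorem:
  - Eulerian circuit exists iff graph is connected and all vertices have even degree
  - Eulerian path exists iff graph is connected and has 0 or 2 odd-degree vertices

Graph is connected with 0 odd-degree vertices.
Both Eulerian circuit and Eulerian path exist.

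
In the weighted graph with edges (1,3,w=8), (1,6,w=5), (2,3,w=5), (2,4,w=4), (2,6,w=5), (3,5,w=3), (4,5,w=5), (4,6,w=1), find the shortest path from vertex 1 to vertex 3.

Step 1: Build adjacency list with weights:
  1: 3(w=8), 6(w=5)
  2: 3(w=5), 4(w=4), 6(w=5)
  3: 1(w=8), 2(w=5), 5(w=3)
  4: 2(w=4), 5(w=5), 6(w=1)
  5: 3(w=3), 4(w=5)
  6: 1(w=5), 2(w=5), 4(w=1)

Step 2: Apply Dijkstra's algorithm from vertex 1:
  Visit vertex 1 (distance=0)
    Update dist[3] = 8
    Update dist[6] = 5
  Visit vertex 6 (distance=5)
    Update dist[2] = 10
    Update dist[4] = 6
  Visit vertex 4 (distance=6)
    Update dist[5] = 11
  Visit vertex 3 (distance=8)

Step 3: Shortest path: 1 -> 3
Total weight: 8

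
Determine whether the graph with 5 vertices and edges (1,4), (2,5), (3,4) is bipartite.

Step 1: Attempt 2-coloring using BFS:
  Start at vertex 1, assign color 0
  Color vertex 4 with color 1 (neighbor of 1)
  Color vertex 3 with color 0 (neighbor of 4)
  Start new component at vertex 2, assign color 0
  Color vertex 5 with color 1 (neighbor of 2)

Step 2: 2-coloring succeeded. No conflicts found.
  Set A (color 0): {1, 2, 3}
  Set B (color 1): {4, 5}

The graph is bipartite with partition {1, 2, 3}, {4, 5}.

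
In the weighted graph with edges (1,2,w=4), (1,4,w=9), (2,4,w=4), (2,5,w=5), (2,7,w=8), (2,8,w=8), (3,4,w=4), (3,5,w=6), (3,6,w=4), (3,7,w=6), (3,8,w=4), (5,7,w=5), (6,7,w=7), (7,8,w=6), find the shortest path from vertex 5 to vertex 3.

Step 1: Build adjacency list with weights:
  1: 2(w=4), 4(w=9)
  2: 1(w=4), 4(w=4), 5(w=5), 7(w=8), 8(w=8)
  3: 4(w=4), 5(w=6), 6(w=4), 7(w=6), 8(w=4)
  4: 1(w=9), 2(w=4), 3(w=4)
  5: 2(w=5), 3(w=6), 7(w=5)
  6: 3(w=4), 7(w=7)
  7: 2(w=8), 3(w=6), 5(w=5), 6(w=7), 8(w=6)
  8: 2(w=8), 3(w=4), 7(w=6)

Step 2: Apply Dijkstra's algorithm from vertex 5:
  Visit vertex 5 (distance=0)
    Update dist[2] = 5
    Update dist[3] = 6
    Update dist[7] = 5
  Visit vertex 2 (distance=5)
    Update dist[1] = 9
    Update dist[4] = 9
    Update dist[8] = 13
  Visit vertex 7 (distance=5)
    Update dist[6] = 12
    Update dist[8] = 11
  Visit vertex 3 (distance=6)
    Update dist[6] = 10
    Update dist[8] = 10

Step 3: Shortest path: 5 -> 3
Total weight: 6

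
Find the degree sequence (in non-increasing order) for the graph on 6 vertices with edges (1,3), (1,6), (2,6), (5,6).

Step 1: Count edges incident to each vertex:
  deg(1) = 2 (neighbors: 3, 6)
  deg(2) = 1 (neighbors: 6)
  deg(3) = 1 (neighbors: 1)
  deg(4) = 0 (neighbors: none)
  deg(5) = 1 (neighbors: 6)
  deg(6) = 3 (neighbors: 1, 2, 5)

Step 2: Sort degrees in non-increasing order:
  Degrees: [2, 1, 1, 0, 1, 3] -> sorted: [3, 2, 1, 1, 1, 0]

Degree sequence: [3, 2, 1, 1, 1, 0]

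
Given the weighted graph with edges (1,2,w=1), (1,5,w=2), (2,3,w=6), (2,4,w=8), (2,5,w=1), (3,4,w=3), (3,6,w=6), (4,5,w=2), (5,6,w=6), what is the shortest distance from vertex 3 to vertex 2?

Step 1: Build adjacency list with weights:
  1: 2(w=1), 5(w=2)
  2: 1(w=1), 3(w=6), 4(w=8), 5(w=1)
  3: 2(w=6), 4(w=3), 6(w=6)
  4: 2(w=8), 3(w=3), 5(w=2)
  5: 1(w=2), 2(w=1), 4(w=2), 6(w=6)
  6: 3(w=6), 5(w=6)

Step 2: Apply Dijkstra's algorithm from vertex 3:
  Visit vertex 3 (distance=0)
    Update dist[2] = 6
    Update dist[4] = 3
    Update dist[6] = 6
  Visit vertex 4 (distance=3)
    Update dist[5] = 5
  Visit vertex 5 (distance=5)
    Update dist[1] = 7
  Visit vertex 2 (distance=6)

Step 3: Shortest path: 3 -> 2
Total weight: 6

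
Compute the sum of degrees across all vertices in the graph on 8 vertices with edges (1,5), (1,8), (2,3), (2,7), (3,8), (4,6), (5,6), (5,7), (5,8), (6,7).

Step 1: Count edges incident to each vertex:
  deg(1) = 2 (neighbors: 5, 8)
  deg(2) = 2 (neighbors: 3, 7)
  deg(3) = 2 (neighbors: 2, 8)
  deg(4) = 1 (neighbors: 6)
  deg(5) = 4 (neighbors: 1, 6, 7, 8)
  deg(6) = 3 (neighbors: 4, 5, 7)
  deg(7) = 3 (neighbors: 2, 5, 6)
  deg(8) = 3 (neighbors: 1, 3, 5)

Step 2: Sum all degrees:
  2 + 2 + 2 + 1 + 4 + 3 + 3 + 3 = 20

Verification: sum of degrees = 2 * |E| = 2 * 10 = 20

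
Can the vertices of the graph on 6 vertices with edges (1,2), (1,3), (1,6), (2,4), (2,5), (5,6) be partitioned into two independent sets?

Step 1: Attempt 2-coloring using BFS:
  Start at vertex 1, assign color 0
  Color vertex 2 with color 1 (neighbor of 1)
  Color vertex 3 with color 1 (neighbor of 1)
  Color vertex 6 with color 1 (neighbor of 1)
  Color vertex 4 with color 0 (neighbor of 2)
  Color vertex 5 with color 0 (neighbor of 2)

Step 2: 2-coloring succeeded. No conflicts found.
  Set A (color 0): {1, 4, 5}
  Set B (color 1): {2, 3, 6}

The graph is bipartite with partition {1, 4, 5}, {2, 3, 6}.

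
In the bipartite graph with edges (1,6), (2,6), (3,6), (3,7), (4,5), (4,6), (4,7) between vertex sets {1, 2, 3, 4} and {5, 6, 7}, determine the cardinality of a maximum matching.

Step 1: List the neighbors of each left vertex:
  1: 6
  2: 6
  3: 6, 7
  4: 5, 6, 7

Step 2: Greedily match left vertices, then look for augmenting paths:
  Match 1 -- 6
  Match 3 -- 7
  Match 4 -- 5
  No augmenting path remains.

Step 3: Verify this is maximum:
  Matching size 3 = min(|L|, |R|) = min(4, 3), which is an upper bound, so this matching is maximum.

Maximum matching: {(1,6), (3,7), (4,5)}
Size: 3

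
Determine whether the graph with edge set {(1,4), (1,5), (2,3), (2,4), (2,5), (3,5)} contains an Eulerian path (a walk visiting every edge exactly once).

Step 1: Find the degree of each vertex:
  deg(1) = 2
  deg(2) = 3
  deg(3) = 2
  deg(4) = 2
  deg(5) = 3

Step 2: Count vertices with odd degree:
  Odd-degree vertices: 2, 5 (2 total)

Step 3: Apply Euler's theorem:
  - Eulerian circuit exists iff graph is connected and all vertices have even degree
  - Eulerian path exists iff graph is connected and has 0 or 2 odd-degree vertices

Graph is connected with exactly 2 odd-degree vertices (2, 5).
Eulerian path exists (starting and ending at the odd-degree vertices), but no Eulerian circuit.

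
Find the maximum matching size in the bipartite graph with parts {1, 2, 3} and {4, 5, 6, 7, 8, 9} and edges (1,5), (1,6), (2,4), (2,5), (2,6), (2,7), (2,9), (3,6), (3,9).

Step 1: List the neighbors of each left vertex:
  1: 5, 6
  2: 4, 5, 6, 7, 9
  3: 6, 9

Step 2: Greedily match left vertices, then look for augmenting paths:
  Match 1 -- 5
  Match 2 -- 4
  Match 3 -- 6
  No augmenting path remains.

Step 3: Verify this is maximum:
  Matching size 3 = min(|L|, |R|) = min(3, 6), which is an upper bound, so this matching is maximum.

Maximum matching: {(1,5), (2,4), (3,6)}
Size: 3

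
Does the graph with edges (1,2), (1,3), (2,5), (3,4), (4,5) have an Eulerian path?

Step 1: Find the degree of each vertex:
  deg(1) = 2
  deg(2) = 2
  deg(3) = 2
  deg(4) = 2
  deg(5) = 2

Step 2: Count vertices with odd degree:
  All vertices have even degree (0 odd-degree vertices)

Step 3: Apply Euler's theorem:
  - Eulerian circuit exists iff graph is connected and all vertices have even degree
  - Eulerian path exists iff graph is connected and has 0 or 2 odd-degree vertices

Graph is connected with 0 odd-degree vertices.
Both Eulerian circuit and Eulerian path exist.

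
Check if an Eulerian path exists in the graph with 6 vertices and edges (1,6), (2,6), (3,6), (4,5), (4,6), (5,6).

Step 1: Find the degree of each vertex:
  deg(1) = 1
  deg(2) = 1
  deg(3) = 1
  deg(4) = 2
  deg(5) = 2
  deg(6) = 5

Step 2: Count vertices with odd degree:
  Odd-degree vertices: 1, 2, 3, 6 (4 total)

Step 3: Apply Euler's theorem:
  - Eulerian circuit exists iff graph is connected and all vertices have even degree
  - Eulerian path exists iff graph is connected and has 0 or 2 odd-degree vertices

Graph has 4 odd-degree vertices (need 0 or 2).
Neither Eulerian path nor Eulerian circuit exists.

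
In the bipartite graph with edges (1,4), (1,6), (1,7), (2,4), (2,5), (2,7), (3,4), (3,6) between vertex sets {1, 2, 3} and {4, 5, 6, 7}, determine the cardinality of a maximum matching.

Step 1: List the neighbors of each left vertex:
  1: 4, 6, 7
  2: 4, 5, 7
  3: 4, 6

Step 2: Greedily match left vertices, then look for augmenting paths:
  Match 1 -- 4
  Match 2 -- 5
  Match 3 -- 6
  No augmenting path remains.

Step 3: Verify this is maximum:
  Matching size 3 = min(|L|, |R|) = min(3, 4), which is an upper bound, so this matching is maximum.

Maximum matching: {(1,4), (2,5), (3,6)}
Size: 3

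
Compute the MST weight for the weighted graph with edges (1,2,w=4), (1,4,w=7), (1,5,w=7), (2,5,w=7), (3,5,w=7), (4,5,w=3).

Apply Kruskal's algorithm (sort edges by weight, add if no cycle):

Sorted edges by weight:
  (4,5) w=3
  (1,2) w=4
  (1,4) w=7
  (1,5) w=7
  (2,5) w=7
  (3,5) w=7

Add edge (4,5) w=3 -- no cycle. Running total: 3
Add edge (1,2) w=4 -- no cycle. Running total: 7
Add edge (1,4) w=7 -- no cycle. Running total: 14
Skip edge (1,5) w=7 -- would create cycle
Skip edge (2,5) w=7 -- would create cycle
Add edge (3,5) w=7 -- no cycle. Running total: 21

MST edges: (4,5,w=3), (1,2,w=4), (1,4,w=7), (3,5,w=7)
Total MST weight: 3 + 4 + 7 + 7 = 21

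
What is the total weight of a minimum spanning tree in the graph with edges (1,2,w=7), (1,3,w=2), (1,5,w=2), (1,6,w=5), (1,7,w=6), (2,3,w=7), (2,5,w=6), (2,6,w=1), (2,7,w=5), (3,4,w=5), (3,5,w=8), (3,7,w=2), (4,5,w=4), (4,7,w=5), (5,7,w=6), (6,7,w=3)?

Apply Kruskal's algorithm (sort edges by weight, add if no cycle):

Sorted edges by weight:
  (2,6) w=1
  (1,3) w=2
  (1,5) w=2
  (3,7) w=2
  (6,7) w=3
  (4,5) w=4
  (1,6) w=5
  (2,7) w=5
  (3,4) w=5
  (4,7) w=5
  (1,7) w=6
  (2,5) w=6
  (5,7) w=6
  (1,2) w=7
  (2,3) w=7
  (3,5) w=8

Add edge (2,6) w=1 -- no cycle. Running total: 1
Add edge (1,3) w=2 -- no cycle. Running total: 3
Add edge (1,5) w=2 -- no cycle. Running total: 5
Add edge (3,7) w=2 -- no cycle. Running total: 7
Add edge (6,7) w=3 -- no cycle. Running total: 10
Add edge (4,5) w=4 -- no cycle. Running total: 14

MST edges: (2,6,w=1), (1,3,w=2), (1,5,w=2), (3,7,w=2), (6,7,w=3), (4,5,w=4)
Total MST weight: 1 + 2 + 2 + 2 + 3 + 4 = 14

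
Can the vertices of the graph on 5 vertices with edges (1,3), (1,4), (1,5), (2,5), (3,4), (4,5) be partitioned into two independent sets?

Step 1: Attempt 2-coloring using BFS:
  Start at vertex 1, assign color 0
  Color vertex 3 with color 1 (neighbor of 1)
  Color vertex 4 with color 1 (neighbor of 1)
  Color vertex 5 with color 1 (neighbor of 1)

Step 2: Conflict found! Vertices 3 and 4 are adjacent but have the same color.
This means the graph contains an odd cycle.

The graph is NOT bipartite.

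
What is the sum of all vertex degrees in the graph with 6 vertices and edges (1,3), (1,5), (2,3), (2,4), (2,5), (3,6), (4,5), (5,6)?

Step 1: Count edges incident to each vertex:
  deg(1) = 2 (neighbors: 3, 5)
  deg(2) = 3 (neighbors: 3, 4, 5)
  deg(3) = 3 (neighbors: 1, 2, 6)
  deg(4) = 2 (neighbors: 2, 5)
  deg(5) = 4 (neighbors: 1, 2, 4, 6)
  deg(6) = 2 (neighbors: 3, 5)

Step 2: Sum all degrees:
  2 + 3 + 3 + 2 + 4 + 2 = 16

Verification: sum of degrees = 2 * |E| = 2 * 8 = 16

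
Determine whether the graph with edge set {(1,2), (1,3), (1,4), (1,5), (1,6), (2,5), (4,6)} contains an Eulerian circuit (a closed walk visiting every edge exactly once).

Step 1: Find the degree of each vertex:
  deg(1) = 5
  deg(2) = 2
  deg(3) = 1
  deg(4) = 2
  deg(5) = 2
  deg(6) = 2

Step 2: Count vertices with odd degree:
  Odd-degree vertices: 1, 3 (2 total)

Step 3: Apply Euler's theorem:
  - Eulerian circuit exists iff graph is connected and all vertices have even degree
  - Eulerian path exists iff graph is connected and has 0 or 2 odd-degree vertices

Graph is connected with exactly 2 odd-degree vertices (1, 3).
Eulerian path exists (starting and ending at the odd-degree vertices), but no Eulerian circuit.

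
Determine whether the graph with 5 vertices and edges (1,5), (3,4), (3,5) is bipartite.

Step 1: Attempt 2-coloring using BFS:
  Start at vertex 1, assign color 0
  Color vertex 5 with color 1 (neighbor of 1)
  Color vertex 3 with color 0 (neighbor of 5)
  Color vertex 4 with color 1 (neighbor of 3)
  Start new component at vertex 2, assign color 0

Step 2: 2-coloring succeeded. No conflicts found.
  Set A (color 0): {1, 2, 3}
  Set B (color 1): {4, 5}

The graph is bipartite with partition {1, 2, 3}, {4, 5}.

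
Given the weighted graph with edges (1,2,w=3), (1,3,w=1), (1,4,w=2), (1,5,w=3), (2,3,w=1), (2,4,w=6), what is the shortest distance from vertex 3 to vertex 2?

Step 1: Build adjacency list with weights:
  1: 2(w=3), 3(w=1), 4(w=2), 5(w=3)
  2: 1(w=3), 3(w=1), 4(w=6)
  3: 1(w=1), 2(w=1)
  4: 1(w=2), 2(w=6)
  5: 1(w=3)

Step 2: Apply Dijkstra's algorithm from vertex 3:
  Visit vertex 3 (distance=0)
    Update dist[1] = 1
    Update dist[2] = 1
  Visit vertex 1 (distance=1)
    Update dist[4] = 3
    Update dist[5] = 4
  Visit vertex 2 (distance=1)

Step 3: Shortest path: 3 -> 2
Total weight: 1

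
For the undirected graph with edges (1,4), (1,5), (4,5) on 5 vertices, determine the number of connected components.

Step 1: Build adjacency list from edges:
  1: 4, 5
  2: (none)
  3: (none)
  4: 1, 5
  5: 1, 4

Step 2: Run BFS/DFS from vertex 1:
  Visited: {1, 4, 5}
  Reached 3 of 5 vertices

Step 3: Only 3 of 5 vertices reached. Graph is disconnected.
Connected components: {1, 4, 5}, {2}, {3}
Number of connected components: 3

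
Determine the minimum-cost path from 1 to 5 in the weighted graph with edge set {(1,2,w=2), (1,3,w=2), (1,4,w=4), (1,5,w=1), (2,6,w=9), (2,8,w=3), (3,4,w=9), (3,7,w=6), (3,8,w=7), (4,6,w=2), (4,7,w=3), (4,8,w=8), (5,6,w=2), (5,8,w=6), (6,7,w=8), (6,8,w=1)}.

Step 1: Build adjacency list with weights:
  1: 2(w=2), 3(w=2), 4(w=4), 5(w=1)
  2: 1(w=2), 6(w=9), 8(w=3)
  3: 1(w=2), 4(w=9), 7(w=6), 8(w=7)
  4: 1(w=4), 3(w=9), 6(w=2), 7(w=3), 8(w=8)
  5: 1(w=1), 6(w=2), 8(w=6)
  6: 2(w=9), 4(w=2), 5(w=2), 7(w=8), 8(w=1)
  7: 3(w=6), 4(w=3), 6(w=8)
  8: 2(w=3), 3(w=7), 4(w=8), 5(w=6), 6(w=1)

Step 2: Apply Dijkstra's algorithm from vertex 1:
  Visit vertex 1 (distance=0)
    Update dist[2] = 2
    Update dist[3] = 2
    Update dist[4] = 4
    Update dist[5] = 1
  Visit vertex 5 (distance=1)
    Update dist[6] = 3
    Update dist[8] = 7

Step 3: Shortest path: 1 -> 5
Total weight: 1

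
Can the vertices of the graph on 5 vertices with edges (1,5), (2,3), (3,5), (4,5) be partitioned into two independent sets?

Step 1: Attempt 2-coloring using BFS:
  Start at vertex 1, assign color 0
  Color vertex 5 with color 1 (neighbor of 1)
  Color vertex 3 with color 0 (neighbor of 5)
  Color vertex 4 with color 0 (neighbor of 5)
  Color vertex 2 with color 1 (neighbor of 3)

Step 2: 2-coloring succeeded. No conflicts found.
  Set A (color 0): {1, 3, 4}
  Set B (color 1): {2, 5}

The graph is bipartite with partition {1, 3, 4}, {2, 5}.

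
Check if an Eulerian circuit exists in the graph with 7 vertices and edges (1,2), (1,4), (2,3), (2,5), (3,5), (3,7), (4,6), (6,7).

Step 1: Find the degree of each vertex:
  deg(1) = 2
  deg(2) = 3
  deg(3) = 3
  deg(4) = 2
  deg(5) = 2
  deg(6) = 2
  deg(7) = 2

Step 2: Count vertices with odd degree:
  Odd-degree vertices: 2, 3 (2 total)

Step 3: Apply Euler's theorem:
  - Eulerian circuit exists iff graph is connected and all vertices have even degree
  - Eulerian path exists iff graph is connected and has 0 or 2 odd-degree vertices

Graph is connected with exactly 2 odd-degree vertices (2, 3).
Eulerian path exists (starting and ending at the odd-degree vertices), but no Eulerian circuit.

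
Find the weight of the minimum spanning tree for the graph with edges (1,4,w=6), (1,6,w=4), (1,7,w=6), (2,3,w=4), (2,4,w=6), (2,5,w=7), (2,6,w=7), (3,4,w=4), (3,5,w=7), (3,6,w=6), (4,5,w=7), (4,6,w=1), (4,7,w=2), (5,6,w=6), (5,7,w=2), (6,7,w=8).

Apply Kruskal's algorithm (sort edges by weight, add if no cycle):

Sorted edges by weight:
  (4,6) w=1
  (4,7) w=2
  (5,7) w=2
  (1,6) w=4
  (2,3) w=4
  (3,4) w=4
  (1,7) w=6
  (1,4) w=6
  (2,4) w=6
  (3,6) w=6
  (5,6) w=6
  (2,5) w=7
  (2,6) w=7
  (3,5) w=7
  (4,5) w=7
  (6,7) w=8

Add edge (4,6) w=1 -- no cycle. Running total: 1
Add edge (4,7) w=2 -- no cycle. Running total: 3
Add edge (5,7) w=2 -- no cycle. Running total: 5
Add edge (1,6) w=4 -- no cycle. Running total: 9
Add edge (2,3) w=4 -- no cycle. Running total: 13
Add edge (3,4) w=4 -- no cycle. Running total: 17

MST edges: (4,6,w=1), (4,7,w=2), (5,7,w=2), (1,6,w=4), (2,3,w=4), (3,4,w=4)
Total MST weight: 1 + 2 + 2 + 4 + 4 + 4 = 17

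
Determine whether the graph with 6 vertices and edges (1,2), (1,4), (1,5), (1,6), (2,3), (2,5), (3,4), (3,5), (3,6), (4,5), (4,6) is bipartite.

Step 1: Attempt 2-coloring using BFS:
  Start at vertex 1, assign color 0
  Color vertex 2 with color 1 (neighbor of 1)
  Color vertex 4 with color 1 (neighbor of 1)
  Color vertex 5 with color 1 (neighbor of 1)
  Color vertex 6 with color 1 (neighbor of 1)
  Color vertex 3 with color 0 (neighbor of 2)

Step 2: Conflict found! Vertices 2 and 5 are adjacent but have the same color.
This means the graph contains an odd cycle.

The graph is NOT bipartite.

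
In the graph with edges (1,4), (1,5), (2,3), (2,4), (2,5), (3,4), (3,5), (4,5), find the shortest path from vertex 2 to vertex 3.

Step 1: Build adjacency list:
  1: 4, 5
  2: 3, 4, 5
  3: 2, 4, 5
  4: 1, 2, 3, 5
  5: 1, 2, 3, 4

Step 2: BFS from vertex 2 to find shortest path to 3:
  vertex 3 reached at distance 1

Step 3: Shortest path: 2 -> 3
Path length: 1 edge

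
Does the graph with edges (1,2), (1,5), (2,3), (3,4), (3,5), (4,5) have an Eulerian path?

Step 1: Find the degree of each vertex:
  deg(1) = 2
  deg(2) = 2
  deg(3) = 3
  deg(4) = 2
  deg(5) = 3

Step 2: Count vertices with odd degree:
  Odd-degree vertices: 3, 5 (2 total)

Step 3: Apply Euler's theorem:
  - Eulerian circuit exists iff graph is connected and all vertices have even degree
  - Eulerian path exists iff graph is connected and has 0 or 2 odd-degree vertices

Graph is connected with exactly 2 odd-degree vertices (3, 5).
Eulerian path exists (starting and ending at the odd-degree vertices), but no Eulerian circuit.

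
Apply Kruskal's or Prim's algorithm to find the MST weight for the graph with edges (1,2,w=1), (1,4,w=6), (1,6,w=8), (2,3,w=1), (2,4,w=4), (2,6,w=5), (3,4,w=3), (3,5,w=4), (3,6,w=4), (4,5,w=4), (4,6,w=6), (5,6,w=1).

Apply Kruskal's algorithm (sort edges by weight, add if no cycle):

Sorted edges by weight:
  (1,2) w=1
  (2,3) w=1
  (5,6) w=1
  (3,4) w=3
  (2,4) w=4
  (3,6) w=4
  (3,5) w=4
  (4,5) w=4
  (2,6) w=5
  (1,4) w=6
  (4,6) w=6
  (1,6) w=8

Add edge (1,2) w=1 -- no cycle. Running total: 1
Add edge (2,3) w=1 -- no cycle. Running total: 2
Add edge (5,6) w=1 -- no cycle. Running total: 3
Add edge (3,4) w=3 -- no cycle. Running total: 6
Skip edge (2,4) w=4 -- would create cycle
Add edge (3,6) w=4 -- no cycle. Running total: 10

MST edges: (1,2,w=1), (2,3,w=1), (5,6,w=1), (3,4,w=3), (3,6,w=4)
Total MST weight: 1 + 1 + 1 + 3 + 4 = 10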